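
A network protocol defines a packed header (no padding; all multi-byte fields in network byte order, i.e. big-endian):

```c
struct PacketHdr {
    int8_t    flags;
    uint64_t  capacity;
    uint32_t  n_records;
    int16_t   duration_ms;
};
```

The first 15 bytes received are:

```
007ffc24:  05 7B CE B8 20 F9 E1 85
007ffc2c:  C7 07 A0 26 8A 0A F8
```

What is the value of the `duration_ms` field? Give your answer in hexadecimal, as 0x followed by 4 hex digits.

`duration_ms` follows `flags` (1 B), `capacity` (8 B), `n_records` (4 B), so it starts at offset 1 + 8 + 4 = 13 and occupies 2 bytes.
Bytes at offsets 13..14: 0A F8.
In big-endian order the high byte comes first in memory.
The bytes are already most-significant first: 0x0AF8.

0x0AF8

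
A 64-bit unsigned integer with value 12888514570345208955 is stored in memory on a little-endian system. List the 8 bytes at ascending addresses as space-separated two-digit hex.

12888514570345208955 in hexadecimal, padded to 64 bits, is 0xB2DD33B727DF5C7B.
Split into bytes (most-significant first): B2 DD 33 B7 27 DF 5C 7B.
Little-endian: lowest address holds the least-significant byte.
So at ascending addresses the bytes are 7B 5C DF 27 B7 33 DD B2.

7B 5C DF 27 B7 33 DD B2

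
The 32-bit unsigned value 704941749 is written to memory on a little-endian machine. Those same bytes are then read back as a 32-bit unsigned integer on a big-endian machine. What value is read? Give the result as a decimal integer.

3045983274

704941749 in 32-bit hexadecimal is 0x2A048EB5.
Stored little-endian, the bytes at ascending addresses are B5 8E 04 2A.
Read back as big-endian, the last byte is least significant, giving 0xB58E042A.
0xB58E042A = 3045983274.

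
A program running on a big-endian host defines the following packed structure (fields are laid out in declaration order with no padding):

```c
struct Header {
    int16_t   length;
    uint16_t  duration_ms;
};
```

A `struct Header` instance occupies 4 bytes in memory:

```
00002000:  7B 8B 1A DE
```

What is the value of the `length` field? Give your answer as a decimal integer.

31627

`length` is the first field, at byte offset 0, occupying 2 bytes.
Bytes at offsets 0..1: 7B 8B.
In big-endian order the high byte comes first in memory.
The bytes are already most-significant first: 0x7B8B.
0x7B8B = 31627.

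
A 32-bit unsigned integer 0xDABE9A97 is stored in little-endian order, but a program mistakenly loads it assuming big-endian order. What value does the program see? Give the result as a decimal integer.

Stored little-endian, the bytes at ascending addresses are 97 9A BE DA.
Read back as big-endian, the last byte is least significant, giving 0x979ABEDA.
0x979ABEDA = 2543501018.

2543501018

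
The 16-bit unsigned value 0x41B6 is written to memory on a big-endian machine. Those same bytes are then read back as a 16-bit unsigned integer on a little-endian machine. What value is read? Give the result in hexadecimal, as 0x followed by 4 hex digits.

Stored big-endian, the bytes at ascending addresses are 41 B6.
Read back as little-endian, the first byte is least significant, giving 0xB641.

0xB641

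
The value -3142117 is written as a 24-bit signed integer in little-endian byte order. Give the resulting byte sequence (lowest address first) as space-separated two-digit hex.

Two's complement of -3142117 in 24 bits: 3142117 = 0x2FF1E5; invert → 0xD00E1A; add 1 → 0xD00E1B.
Split into bytes (most-significant first): D0 0E 1B.
Little-endian stores the least-significant byte at the lowest address.
So at ascending addresses the bytes are 1B 0E D0.

1B 0E D0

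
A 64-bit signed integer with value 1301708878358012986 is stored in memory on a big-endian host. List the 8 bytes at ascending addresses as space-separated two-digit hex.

12 10 99 53 FF 80 64 3A

1301708878358012986 in hexadecimal, padded to 64 bits, is 0x12109953FF80643A.
Split into bytes (most-significant first): 12 10 99 53 FF 80 64 3A.
Big-endian stores the most-significant byte at the lowest address.
So the memory order matches the most-significant-first order: 12 10 99 53 FF 80 64 3A.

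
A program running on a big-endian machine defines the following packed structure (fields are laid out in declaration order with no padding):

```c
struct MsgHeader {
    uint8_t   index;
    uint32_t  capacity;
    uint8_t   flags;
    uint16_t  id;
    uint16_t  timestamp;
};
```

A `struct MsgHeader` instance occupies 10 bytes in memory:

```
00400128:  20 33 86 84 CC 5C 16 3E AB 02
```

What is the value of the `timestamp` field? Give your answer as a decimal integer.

`timestamp` follows `index` (1 B), `capacity` (4 B), `flags` (1 B), `id` (2 B), so it starts at offset 1 + 4 + 1 + 2 = 8 and occupies 2 bytes.
Bytes at offsets 8..9: AB 02.
In big-endian order the high byte comes first in memory.
The bytes are already most-significant first: 0xAB02.
0xAB02 = 43778.

43778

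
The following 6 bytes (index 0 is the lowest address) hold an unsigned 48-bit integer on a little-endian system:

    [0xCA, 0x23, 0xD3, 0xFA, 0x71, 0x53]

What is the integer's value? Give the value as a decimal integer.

Little-endian: lowest address holds the least-significant byte.
Reassemble most-significant byte first: 53 71 FA D3 23 CA → 0x5371FAD323CA.
0x5371FAD323CA = 91749004551114.

91749004551114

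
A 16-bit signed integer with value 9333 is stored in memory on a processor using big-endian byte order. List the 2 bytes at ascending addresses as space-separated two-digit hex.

9333 in hexadecimal, padded to 16 bits, is 0x2475.
Split into bytes (most-significant first): 24 75.
Big-endian stores the most-significant byte at the lowest address.
So the memory order matches the most-significant-first order: 24 75.

24 75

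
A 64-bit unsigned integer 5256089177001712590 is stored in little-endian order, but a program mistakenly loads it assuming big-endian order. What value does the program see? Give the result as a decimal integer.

5256089177001712590 in 64-bit hexadecimal is 0x48F161422EF65BCE.
Stored little-endian, the bytes at ascending addresses are CE 5B F6 2E 42 61 F1 48.
Read back as big-endian, the last byte is least significant, giving 0xCE5BF62E4261F148.
0xCE5BF62E4261F148 = 14869749273236468040.

14869749273236468040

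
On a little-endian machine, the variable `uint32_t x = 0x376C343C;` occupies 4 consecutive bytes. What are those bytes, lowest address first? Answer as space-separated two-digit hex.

Split into bytes (most-significant first): 37 6C 34 3C.
Little-endian stores the least-significant byte at the lowest address.
So at ascending addresses the bytes are 3C 34 6C 37.

3C 34 6C 37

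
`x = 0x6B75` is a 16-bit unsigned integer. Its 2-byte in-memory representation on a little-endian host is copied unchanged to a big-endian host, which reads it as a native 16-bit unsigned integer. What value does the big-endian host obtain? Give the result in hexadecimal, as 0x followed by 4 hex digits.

0x756B

Stored little-endian, the bytes at ascending addresses are 75 6B.
Read back as big-endian, the last byte is least significant, giving 0x756B.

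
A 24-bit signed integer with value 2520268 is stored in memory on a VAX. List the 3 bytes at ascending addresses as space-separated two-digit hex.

CC 74 26

2520268 in hexadecimal, padded to 24 bits, is 0x2674CC.
Split into bytes (most-significant first): 26 74 CC.
Little-endian stores the least-significant byte at the lowest address.
So at ascending addresses the bytes are CC 74 26.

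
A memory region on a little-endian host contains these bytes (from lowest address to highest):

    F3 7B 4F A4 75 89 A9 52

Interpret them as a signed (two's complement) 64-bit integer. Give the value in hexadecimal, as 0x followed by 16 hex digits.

0x52A98975A44F7BF3

Little-endian: lowest address holds the least-significant byte.
Reassemble most-significant byte first: 52 A9 89 75 A4 4F 7B F3 → 0x52A98975A44F7BF3.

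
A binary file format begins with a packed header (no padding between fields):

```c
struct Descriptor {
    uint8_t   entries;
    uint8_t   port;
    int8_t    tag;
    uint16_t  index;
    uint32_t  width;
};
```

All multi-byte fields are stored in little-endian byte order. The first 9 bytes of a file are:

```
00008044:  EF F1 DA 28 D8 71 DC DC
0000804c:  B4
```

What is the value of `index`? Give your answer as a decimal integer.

55336

`index` follows `entries` (1 B), `port` (1 B), `tag` (1 B), so it starts at offset 1 + 1 + 1 = 3 and occupies 2 bytes.
Bytes at offsets 3..4: 28 D8.
Little-endian: lowest address holds the least-significant byte.
Reassemble most-significant byte first: D8 28 → 0xD828.
0xD828 = 55336.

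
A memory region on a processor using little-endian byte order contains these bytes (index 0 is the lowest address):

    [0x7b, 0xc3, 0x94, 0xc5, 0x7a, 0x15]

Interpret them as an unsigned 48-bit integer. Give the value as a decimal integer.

23617045054331

Little-endian stores the least-significant byte at the lowest address.
Reassemble most-significant byte first: 15 7A C5 94 C3 7B → 0x157AC594C37B.
0x157AC594C37B = 23617045054331.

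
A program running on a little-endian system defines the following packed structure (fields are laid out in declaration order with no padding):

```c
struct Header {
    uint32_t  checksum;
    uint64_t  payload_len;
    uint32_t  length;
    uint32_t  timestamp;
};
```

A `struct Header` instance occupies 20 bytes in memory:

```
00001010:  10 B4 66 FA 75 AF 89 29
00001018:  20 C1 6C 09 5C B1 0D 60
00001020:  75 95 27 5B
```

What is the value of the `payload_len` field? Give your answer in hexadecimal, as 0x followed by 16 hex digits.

`payload_len` follows `checksum` (4 bytes), so it starts at byte offset 4 and occupies 8 bytes.
Bytes at offsets 4..11: 75 AF 89 29 20 C1 6C 09.
In little-endian order the low byte comes first in memory.
Reassemble most-significant byte first: 09 6C C1 20 29 89 AF 75 → 0x096CC1202989AF75.

0x096CC1202989AF75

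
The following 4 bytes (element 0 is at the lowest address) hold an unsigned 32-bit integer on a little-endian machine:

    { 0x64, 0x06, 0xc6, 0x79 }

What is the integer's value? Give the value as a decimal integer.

Little-endian stores the least-significant byte at the lowest address.
Reassemble most-significant byte first: 79 C6 06 64 → 0x79C60664.
0x79C60664 = 2043020900.

2043020900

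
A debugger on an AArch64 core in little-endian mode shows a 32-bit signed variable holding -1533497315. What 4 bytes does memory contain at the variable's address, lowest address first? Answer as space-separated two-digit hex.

Two's complement of -1533497315 in 32 bits: 1533497315 = 0x5B674FE3; invert → 0xA498B01C; add 1 → 0xA498B01D.
Split into bytes (most-significant first): A4 98 B0 1D.
Little-endian: lowest address holds the least-significant byte.
So at ascending addresses the bytes are 1D B0 98 A4.

1D B0 98 A4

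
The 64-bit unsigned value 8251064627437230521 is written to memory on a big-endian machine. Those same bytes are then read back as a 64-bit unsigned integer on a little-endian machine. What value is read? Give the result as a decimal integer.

13391786685091250546

8251064627437230521 in 64-bit hexadecimal is 0x7281AB90092FD9B9.
Stored big-endian, the bytes at ascending addresses are 72 81 AB 90 09 2F D9 B9.
Read back as little-endian, the first byte is least significant, giving 0xB9D92F0990AB8172.
0xB9D92F0990AB8172 = 13391786685091250546.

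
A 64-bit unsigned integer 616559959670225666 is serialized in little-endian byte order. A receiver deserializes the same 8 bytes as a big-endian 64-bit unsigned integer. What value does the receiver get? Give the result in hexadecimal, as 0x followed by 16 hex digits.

616559959670225666 in 64-bit hexadecimal is 0x088E760442DF7B02.
Stored little-endian, the bytes at ascending addresses are 02 7B DF 42 04 76 8E 08.
Read back as big-endian, the last byte is least significant, giving 0x027BDF4204768E08.

0x027BDF4204768E08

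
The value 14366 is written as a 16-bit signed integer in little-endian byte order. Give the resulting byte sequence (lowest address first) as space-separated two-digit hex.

14366 in hexadecimal, padded to 16 bits, is 0x381E.
Split into bytes (most-significant first): 38 1E.
Little-endian: lowest address holds the least-significant byte.
So at ascending addresses the bytes are 1E 38.

1E 38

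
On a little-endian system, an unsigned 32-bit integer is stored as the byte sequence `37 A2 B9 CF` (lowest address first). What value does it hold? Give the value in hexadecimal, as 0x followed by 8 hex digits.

0xCFB9A237

Little-endian stores the least-significant byte at the lowest address.
Reassemble most-significant byte first: CF B9 A2 37 → 0xCFB9A237.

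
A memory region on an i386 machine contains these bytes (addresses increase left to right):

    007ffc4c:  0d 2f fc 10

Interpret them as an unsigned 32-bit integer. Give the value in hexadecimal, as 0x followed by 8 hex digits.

In little-endian order the low byte comes first in memory.
Reassemble most-significant byte first: 10 FC 2F 0D → 0x10FC2F0D.

0x10FC2F0D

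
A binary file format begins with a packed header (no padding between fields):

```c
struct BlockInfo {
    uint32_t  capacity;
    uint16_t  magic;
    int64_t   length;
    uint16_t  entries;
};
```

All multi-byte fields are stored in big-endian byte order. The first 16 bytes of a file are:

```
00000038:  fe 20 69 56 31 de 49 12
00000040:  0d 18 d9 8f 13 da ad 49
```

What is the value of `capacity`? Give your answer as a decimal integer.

`capacity` is the first field, at byte offset 0, occupying 4 bytes.
Bytes at offsets 0..3: FE 20 69 56.
Big-endian: lowest address holds the most-significant byte.
The bytes are already most-significant first: 0xFE206956.
0xFE206956 = 4263536982.

4263536982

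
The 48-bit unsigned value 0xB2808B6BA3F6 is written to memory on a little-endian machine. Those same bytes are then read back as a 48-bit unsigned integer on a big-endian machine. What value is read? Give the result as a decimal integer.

Stored little-endian, the bytes at ascending addresses are F6 A3 6B 8B 80 B2.
Read back as big-endian, the last byte is least significant, giving 0xF6A36B8B80B2.
0xF6A36B8B80B2 = 271181744406706.

271181744406706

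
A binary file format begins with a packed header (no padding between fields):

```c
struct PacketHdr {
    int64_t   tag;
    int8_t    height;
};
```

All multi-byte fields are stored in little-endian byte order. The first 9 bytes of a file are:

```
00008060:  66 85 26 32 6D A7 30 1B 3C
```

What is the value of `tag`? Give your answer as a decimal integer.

`tag` is the first field, at byte offset 0, occupying 8 bytes.
Bytes at offsets 0..7: 66 85 26 32 6D A7 30 1B.
Little-endian stores the least-significant byte at the lowest address.
Reassemble most-significant byte first: 1B 30 A7 6D 32 26 85 66 → 0x1B30A76D32268566.
0x1B30A76D32268566 = 1959249925340824934.

1959249925340824934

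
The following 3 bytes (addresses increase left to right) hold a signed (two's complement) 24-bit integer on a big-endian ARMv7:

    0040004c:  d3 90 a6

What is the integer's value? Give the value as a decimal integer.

In big-endian order the high byte comes first in memory.
The bytes are already most-significant first: 0xD390A6.
Top bit is set, so as a signed 24-bit value this is 0xD390A6 − 2^24 = -2912090.

-2912090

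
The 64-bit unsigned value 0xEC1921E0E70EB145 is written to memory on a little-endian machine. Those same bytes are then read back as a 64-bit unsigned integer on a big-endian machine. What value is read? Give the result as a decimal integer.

5021811448555313644

Stored little-endian, the bytes at ascending addresses are 45 B1 0E E7 E0 21 19 EC.
Read back as big-endian, the last byte is least significant, giving 0x45B10EE7E02119EC.
0x45B10EE7E02119EC = 5021811448555313644.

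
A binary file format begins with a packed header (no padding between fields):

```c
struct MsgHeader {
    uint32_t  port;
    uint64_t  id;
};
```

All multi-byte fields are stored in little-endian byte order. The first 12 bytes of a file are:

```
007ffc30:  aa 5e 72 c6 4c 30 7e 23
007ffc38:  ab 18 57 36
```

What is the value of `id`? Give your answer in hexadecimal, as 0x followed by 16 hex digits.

0x365718AB237E304C

`id` follows `port` (4 bytes), so it starts at byte offset 4 and occupies 8 bytes.
Bytes at offsets 4..11: 4C 30 7E 23 AB 18 57 36.
Little-endian: lowest address holds the least-significant byte.
Reassemble most-significant byte first: 36 57 18 AB 23 7E 30 4C → 0x365718AB237E304C.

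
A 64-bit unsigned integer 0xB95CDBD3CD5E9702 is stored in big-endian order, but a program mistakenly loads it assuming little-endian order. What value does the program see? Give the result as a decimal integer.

186722147674840249

Stored big-endian, the bytes at ascending addresses are B9 5C DB D3 CD 5E 97 02.
Read back as little-endian, the first byte is least significant, giving 0x02975ECDD3DB5CB9.
0x02975ECDD3DB5CB9 = 186722147674840249.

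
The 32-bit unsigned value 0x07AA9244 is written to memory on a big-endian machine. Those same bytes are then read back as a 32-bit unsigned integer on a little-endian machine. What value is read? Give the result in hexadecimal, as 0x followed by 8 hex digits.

Stored big-endian, the bytes at ascending addresses are 07 AA 92 44.
Read back as little-endian, the first byte is least significant, giving 0x4492AA07.

0x4492AA07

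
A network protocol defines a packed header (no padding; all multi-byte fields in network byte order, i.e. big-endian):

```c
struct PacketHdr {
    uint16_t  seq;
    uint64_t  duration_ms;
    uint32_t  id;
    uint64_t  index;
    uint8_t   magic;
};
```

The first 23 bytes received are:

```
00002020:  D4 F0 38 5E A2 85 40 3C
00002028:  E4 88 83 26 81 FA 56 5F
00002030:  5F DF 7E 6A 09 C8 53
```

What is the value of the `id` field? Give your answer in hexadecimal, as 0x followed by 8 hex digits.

0x832681FA

`id` follows `seq` (2 B), `duration_ms` (8 B), so it starts at offset 2 + 8 = 10 and occupies 4 bytes.
Bytes at offsets 10..13: 83 26 81 FA.
Big-endian stores the most-significant byte at the lowest address.
The bytes are already most-significant first: 0x832681FA.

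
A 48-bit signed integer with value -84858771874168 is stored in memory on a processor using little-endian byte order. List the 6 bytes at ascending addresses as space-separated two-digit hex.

Two's complement of -84858771874168 in 48 bits: 84858771874168 = 0x4D2DB8F42178; invert → 0xB2D2470BDE87; add 1 → 0xB2D2470BDE88.
Split into bytes (most-significant first): B2 D2 47 0B DE 88.
Little-endian stores the least-significant byte at the lowest address.
So at ascending addresses the bytes are 88 DE 0B 47 D2 B2.

88 DE 0B 47 D2 B2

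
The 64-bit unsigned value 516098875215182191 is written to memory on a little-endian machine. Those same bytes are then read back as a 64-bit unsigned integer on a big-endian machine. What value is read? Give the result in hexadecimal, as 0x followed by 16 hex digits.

0x6FF92D4E318D2907

516098875215182191 in 64-bit hexadecimal is 0x07298D314E2DF96F.
Stored little-endian, the bytes at ascending addresses are 6F F9 2D 4E 31 8D 29 07.
Read back as big-endian, the last byte is least significant, giving 0x6FF92D4E318D2907.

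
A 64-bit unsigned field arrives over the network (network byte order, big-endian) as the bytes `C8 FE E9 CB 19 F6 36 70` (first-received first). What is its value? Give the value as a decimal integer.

In big-endian order the high byte comes first in memory.
The bytes are already most-significant first: 0xC8FEE9CB19F63670.
0xC8FEE9CB19F63670 = 14483270510193292912.

14483270510193292912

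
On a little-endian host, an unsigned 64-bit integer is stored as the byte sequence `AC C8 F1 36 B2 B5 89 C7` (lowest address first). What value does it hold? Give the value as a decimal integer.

14378223062387640492

Little-endian stores the least-significant byte at the lowest address.
Reassemble most-significant byte first: C7 89 B5 B2 36 F1 C8 AC → 0xC789B5B236F1C8AC.
0xC789B5B236F1C8AC = 14378223062387640492.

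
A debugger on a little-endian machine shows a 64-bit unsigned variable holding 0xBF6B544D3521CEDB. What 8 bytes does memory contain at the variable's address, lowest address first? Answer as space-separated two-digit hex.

DB CE 21 35 4D 54 6B BF

Split into bytes (most-significant first): BF 6B 54 4D 35 21 CE DB.
Little-endian: lowest address holds the least-significant byte.
So at ascending addresses the bytes are DB CE 21 35 4D 54 6B BF.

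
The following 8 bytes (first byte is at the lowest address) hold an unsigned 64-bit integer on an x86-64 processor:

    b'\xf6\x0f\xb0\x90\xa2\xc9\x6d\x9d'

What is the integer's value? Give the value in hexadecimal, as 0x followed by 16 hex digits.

0x9D6DC9A290B00FF6

Little-endian stores the least-significant byte at the lowest address.
Reassemble most-significant byte first: 9D 6D C9 A2 90 B0 0F F6 → 0x9D6DC9A290B00FF6.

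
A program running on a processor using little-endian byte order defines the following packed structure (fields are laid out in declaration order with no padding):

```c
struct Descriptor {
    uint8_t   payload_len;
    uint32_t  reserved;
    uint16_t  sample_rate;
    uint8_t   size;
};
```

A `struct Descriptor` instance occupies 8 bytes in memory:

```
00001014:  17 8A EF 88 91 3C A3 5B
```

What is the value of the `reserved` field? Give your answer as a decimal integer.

`reserved` follows `payload_len` (1 byte), so it starts at byte offset 1 and occupies 4 bytes.
Bytes at offsets 1..4: 8A EF 88 91.
Little-endian stores the least-significant byte at the lowest address.
Reassemble most-significant byte first: 91 88 EF 8A → 0x9188EF8A.
0x9188EF8A = 2441670538.

2441670538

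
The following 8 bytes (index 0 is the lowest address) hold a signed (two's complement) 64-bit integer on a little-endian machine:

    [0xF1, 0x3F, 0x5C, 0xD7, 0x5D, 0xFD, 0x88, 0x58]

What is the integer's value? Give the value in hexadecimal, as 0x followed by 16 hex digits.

0x5888FD5DD75C3FF1

In little-endian order the low byte comes first in memory.
Reassemble most-significant byte first: 58 88 FD 5D D7 5C 3F F1 → 0x5888FD5DD75C3FF1.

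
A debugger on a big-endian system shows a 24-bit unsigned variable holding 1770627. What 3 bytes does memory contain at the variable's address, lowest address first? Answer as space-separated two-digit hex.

1770627 in hexadecimal, padded to 24 bits, is 0x1B0483.
Split into bytes (most-significant first): 1B 04 83.
Big-endian stores the most-significant byte at the lowest address.
So the memory order matches the most-significant-first order: 1B 04 83.

1B 04 83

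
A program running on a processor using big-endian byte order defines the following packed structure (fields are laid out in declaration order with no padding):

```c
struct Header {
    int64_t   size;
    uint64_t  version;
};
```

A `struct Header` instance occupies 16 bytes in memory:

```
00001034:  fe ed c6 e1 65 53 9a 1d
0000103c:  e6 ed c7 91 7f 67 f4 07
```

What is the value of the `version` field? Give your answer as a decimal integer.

16640175625925555207

`version` follows `size` (8 bytes), so it starts at byte offset 8 and occupies 8 bytes.
Bytes at offsets 8..15: E6 ED C7 91 7F 67 F4 07.
Big-endian stores the most-significant byte at the lowest address.
The bytes are already most-significant first: 0xE6EDC7917F67F407.
0xE6EDC7917F67F407 = 16640175625925555207.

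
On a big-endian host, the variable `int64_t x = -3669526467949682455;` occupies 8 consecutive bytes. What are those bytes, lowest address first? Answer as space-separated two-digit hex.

CD 13 39 1E 8F F7 20 E9

Two's complement of -3669526467949682455 in 64 bits: 3669526467949682455 = 0x32ECC6E17008DF17; invert → 0xCD13391E8FF720E8; add 1 → 0xCD13391E8FF720E9.
Split into bytes (most-significant first): CD 13 39 1E 8F F7 20 E9.
Big-endian stores the most-significant byte at the lowest address.
So the memory order matches the most-significant-first order: CD 13 39 1E 8F F7 20 E9.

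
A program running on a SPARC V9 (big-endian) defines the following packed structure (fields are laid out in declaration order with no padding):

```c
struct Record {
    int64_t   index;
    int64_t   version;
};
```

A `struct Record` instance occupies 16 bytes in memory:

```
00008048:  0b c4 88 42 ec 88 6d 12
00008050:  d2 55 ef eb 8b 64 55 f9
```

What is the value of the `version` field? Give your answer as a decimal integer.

`version` follows `index` (8 bytes), so it starts at byte offset 8 and occupies 8 bytes.
Bytes at offsets 8..15: D2 55 EF EB 8B 64 55 F9.
In big-endian order the high byte comes first in memory.
The bytes are already most-significant first: 0xD255EFEB8B6455F9.
Top bit is set, so as a signed 64-bit value this is 0xD255EFEB8B6455F9 − 2^64 = -3290460157789317639.

-3290460157789317639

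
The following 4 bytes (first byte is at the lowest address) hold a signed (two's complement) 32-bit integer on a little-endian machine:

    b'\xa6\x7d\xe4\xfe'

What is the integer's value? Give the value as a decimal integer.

Little-endian: lowest address holds the least-significant byte.
Reassemble most-significant byte first: FE E4 7D A6 → 0xFEE47DA6.
Top bit is set, so as a signed 32-bit value this is 0xFEE47DA6 − 2^32 = -18580058.

-18580058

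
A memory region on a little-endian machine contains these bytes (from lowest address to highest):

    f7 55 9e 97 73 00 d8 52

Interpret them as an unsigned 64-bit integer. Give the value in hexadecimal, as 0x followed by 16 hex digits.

0x52D80073979E55F7

In little-endian order the low byte comes first in memory.
Reassemble most-significant byte first: 52 D8 00 73 97 9E 55 F7 → 0x52D80073979E55F7.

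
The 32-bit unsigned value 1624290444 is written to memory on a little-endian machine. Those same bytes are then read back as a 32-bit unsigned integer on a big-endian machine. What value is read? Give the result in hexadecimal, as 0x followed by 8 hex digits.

1624290444 in 32-bit hexadecimal is 0x60D0B48C.
Stored little-endian, the bytes at ascending addresses are 8C B4 D0 60.
Read back as big-endian, the last byte is least significant, giving 0x8CB4D060.

0x8CB4D060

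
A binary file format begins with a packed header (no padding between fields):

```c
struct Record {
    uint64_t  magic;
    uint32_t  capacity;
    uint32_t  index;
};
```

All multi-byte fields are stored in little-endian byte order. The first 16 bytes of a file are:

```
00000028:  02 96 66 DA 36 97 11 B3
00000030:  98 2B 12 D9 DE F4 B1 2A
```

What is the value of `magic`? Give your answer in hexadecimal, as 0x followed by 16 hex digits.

`magic` is the first field, at byte offset 0, occupying 8 bytes.
Bytes at offsets 0..7: 02 96 66 DA 36 97 11 B3.
In little-endian order the low byte comes first in memory.
Reassemble most-significant byte first: B3 11 97 36 DA 66 96 02 → 0xB3119736DA669602.

0xB3119736DA669602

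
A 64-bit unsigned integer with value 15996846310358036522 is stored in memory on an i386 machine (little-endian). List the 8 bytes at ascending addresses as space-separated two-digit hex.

15996846310358036522 in hexadecimal, padded to 64 bits, is 0xDE0036F6DF68B02A.
Split into bytes (most-significant first): DE 00 36 F6 DF 68 B0 2A.
Little-endian: lowest address holds the least-significant byte.
So at ascending addresses the bytes are 2A B0 68 DF F6 36 00 DE.

2A B0 68 DF F6 36 00 DE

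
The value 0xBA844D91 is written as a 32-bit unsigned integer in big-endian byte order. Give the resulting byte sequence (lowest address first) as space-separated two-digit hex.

Split into bytes (most-significant first): BA 84 4D 91.
Big-endian stores the most-significant byte at the lowest address.
So the memory order matches the most-significant-first order: BA 84 4D 91.

BA 84 4D 91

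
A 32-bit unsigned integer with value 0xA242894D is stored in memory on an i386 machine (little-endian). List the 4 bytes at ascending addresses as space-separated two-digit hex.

Split into bytes (most-significant first): A2 42 89 4D.
Little-endian: lowest address holds the least-significant byte.
So at ascending addresses the bytes are 4D 89 42 A2.

4D 89 42 A2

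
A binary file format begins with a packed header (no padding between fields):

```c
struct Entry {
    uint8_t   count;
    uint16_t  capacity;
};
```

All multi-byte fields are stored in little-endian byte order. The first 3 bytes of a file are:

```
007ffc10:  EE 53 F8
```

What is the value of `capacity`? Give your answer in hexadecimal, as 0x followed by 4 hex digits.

0xF853

`capacity` follows `count` (1 byte), so it starts at byte offset 1 and occupies 2 bytes.
Bytes at offsets 1..2: 53 F8.
Little-endian stores the least-significant byte at the lowest address.
Reassemble most-significant byte first: F8 53 → 0xF853.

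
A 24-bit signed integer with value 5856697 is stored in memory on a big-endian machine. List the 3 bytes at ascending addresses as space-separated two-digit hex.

59 5D B9

5856697 in hexadecimal, padded to 24 bits, is 0x595DB9.
Split into bytes (most-significant first): 59 5D B9.
Big-endian: lowest address holds the most-significant byte.
So the memory order matches the most-significant-first order: 59 5D B9.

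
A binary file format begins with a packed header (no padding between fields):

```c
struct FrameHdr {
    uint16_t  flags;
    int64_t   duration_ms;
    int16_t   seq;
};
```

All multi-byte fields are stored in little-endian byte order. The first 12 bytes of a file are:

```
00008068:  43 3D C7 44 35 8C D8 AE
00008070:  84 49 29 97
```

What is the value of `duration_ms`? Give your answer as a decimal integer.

5297551306783016135

`duration_ms` follows `flags` (2 bytes), so it starts at byte offset 2 and occupies 8 bytes.
Bytes at offsets 2..9: C7 44 35 8C D8 AE 84 49.
Little-endian stores the least-significant byte at the lowest address.
Reassemble most-significant byte first: 49 84 AE D8 8C 35 44 C7 → 0x4984AED88C3544C7.
0x4984AED88C3544C7 = 5297551306783016135.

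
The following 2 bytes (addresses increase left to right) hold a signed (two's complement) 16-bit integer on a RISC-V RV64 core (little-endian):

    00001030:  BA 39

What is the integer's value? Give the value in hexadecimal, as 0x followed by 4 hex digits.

Little-endian: lowest address holds the least-significant byte.
Reassemble most-significant byte first: 39 BA → 0x39BA.

0x39BA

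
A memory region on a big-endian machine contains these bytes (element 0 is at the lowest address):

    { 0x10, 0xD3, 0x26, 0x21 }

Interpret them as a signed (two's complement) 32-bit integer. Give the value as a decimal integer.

282273313

Big-endian: lowest address holds the most-significant byte.
The bytes are already most-significant first: 0x10D32621.
0x10D32621 = 282273313.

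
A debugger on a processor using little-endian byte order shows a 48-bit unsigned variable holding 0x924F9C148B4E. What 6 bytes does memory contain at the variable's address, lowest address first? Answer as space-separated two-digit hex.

Split into bytes (most-significant first): 92 4F 9C 14 8B 4E.
Little-endian stores the least-significant byte at the lowest address.
So at ascending addresses the bytes are 4E 8B 14 9C 4F 92.

4E 8B 14 9C 4F 92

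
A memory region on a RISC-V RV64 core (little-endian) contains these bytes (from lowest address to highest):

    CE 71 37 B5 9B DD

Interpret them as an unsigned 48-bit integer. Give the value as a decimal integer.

Little-endian stores the least-significant byte at the lowest address.
Reassemble most-significant byte first: DD 9B B5 37 71 CE → 0xDD9BB53771CE.
0xDD9BB53771CE = 243660829979086.

243660829979086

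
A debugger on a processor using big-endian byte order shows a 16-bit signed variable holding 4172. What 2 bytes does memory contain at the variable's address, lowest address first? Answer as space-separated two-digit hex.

10 4C

4172 in hexadecimal, padded to 16 bits, is 0x104C.
Split into bytes (most-significant first): 10 4C.
Big-endian stores the most-significant byte at the lowest address.
So the memory order matches the most-significant-first order: 10 4C.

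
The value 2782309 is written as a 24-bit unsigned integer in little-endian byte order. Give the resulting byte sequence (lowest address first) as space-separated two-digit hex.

65 74 2A

2782309 in hexadecimal, padded to 24 bits, is 0x2A7465.
Split into bytes (most-significant first): 2A 74 65.
Little-endian: lowest address holds the least-significant byte.
So at ascending addresses the bytes are 65 74 2A.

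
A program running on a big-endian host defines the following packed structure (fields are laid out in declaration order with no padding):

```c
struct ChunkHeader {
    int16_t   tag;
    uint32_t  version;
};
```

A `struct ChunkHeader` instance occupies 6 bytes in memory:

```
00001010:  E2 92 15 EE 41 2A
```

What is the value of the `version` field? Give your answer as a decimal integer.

367935786

`version` follows `tag` (2 bytes), so it starts at byte offset 2 and occupies 4 bytes.
Bytes at offsets 2..5: 15 EE 41 2A.
Big-endian stores the most-significant byte at the lowest address.
The bytes are already most-significant first: 0x15EE412A.
0x15EE412A = 367935786.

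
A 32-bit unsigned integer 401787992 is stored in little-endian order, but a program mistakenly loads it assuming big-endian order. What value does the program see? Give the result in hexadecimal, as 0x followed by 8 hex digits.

0x58CCF217

401787992 in 32-bit hexadecimal is 0x17F2CC58.
Stored little-endian, the bytes at ascending addresses are 58 CC F2 17.
Read back as big-endian, the last byte is least significant, giving 0x58CCF217.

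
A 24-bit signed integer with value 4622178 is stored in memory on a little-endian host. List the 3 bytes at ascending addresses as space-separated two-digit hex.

62 87 46

4622178 in hexadecimal, padded to 24 bits, is 0x468762.
Split into bytes (most-significant first): 46 87 62.
Little-endian stores the least-significant byte at the lowest address.
So at ascending addresses the bytes are 62 87 46.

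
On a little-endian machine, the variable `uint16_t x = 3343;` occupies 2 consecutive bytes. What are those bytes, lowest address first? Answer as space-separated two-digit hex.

0F 0D

3343 in hexadecimal, padded to 16 bits, is 0x0D0F.
Split into bytes (most-significant first): 0D 0F.
In little-endian order the low byte comes first in memory.
So at ascending addresses the bytes are 0F 0D.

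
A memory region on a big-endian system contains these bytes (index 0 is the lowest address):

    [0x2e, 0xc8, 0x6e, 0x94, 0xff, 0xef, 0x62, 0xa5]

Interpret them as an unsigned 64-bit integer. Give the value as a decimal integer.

Big-endian: lowest address holds the most-significant byte.
The bytes are already most-significant first: 0x2EC86E94FFEF62A5.
0x2EC86E94FFEF62A5 = 3371065907314909861.

3371065907314909861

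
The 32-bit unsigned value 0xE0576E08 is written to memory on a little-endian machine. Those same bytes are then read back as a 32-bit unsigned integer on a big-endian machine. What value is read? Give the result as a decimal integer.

Stored little-endian, the bytes at ascending addresses are 08 6E 57 E0.
Read back as big-endian, the last byte is least significant, giving 0x086E57E0.
0x086E57E0 = 141449184.

141449184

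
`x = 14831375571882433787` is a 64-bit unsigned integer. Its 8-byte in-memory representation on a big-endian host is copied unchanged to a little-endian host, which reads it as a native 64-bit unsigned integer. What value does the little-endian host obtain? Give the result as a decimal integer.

14831375571882433787 in 64-bit hexadecimal is 0xCDD3A180AC755CFB.
Stored big-endian, the bytes at ascending addresses are CD D3 A1 80 AC 75 5C FB.
Read back as little-endian, the first byte is least significant, giving 0xFB5C75AC80A1D3CD.
0xFB5C75AC80A1D3CD = 18112481185130206157.

18112481185130206157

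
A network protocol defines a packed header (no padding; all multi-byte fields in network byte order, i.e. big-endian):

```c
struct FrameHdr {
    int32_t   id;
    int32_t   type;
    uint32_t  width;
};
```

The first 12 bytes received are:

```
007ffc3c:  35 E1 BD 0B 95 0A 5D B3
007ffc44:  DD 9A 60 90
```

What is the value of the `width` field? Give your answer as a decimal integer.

`width` follows `id` (4 B), `type` (4 B), so it starts at offset 4 + 4 = 8 and occupies 4 bytes.
Bytes at offsets 8..11: DD 9A 60 90.
Big-endian: lowest address holds the most-significant byte.
The bytes are already most-significant first: 0xDD9A6090.
0xDD9A6090 = 3717882000.

3717882000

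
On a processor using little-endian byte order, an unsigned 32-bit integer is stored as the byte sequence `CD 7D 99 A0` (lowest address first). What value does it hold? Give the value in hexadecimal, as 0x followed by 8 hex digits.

0xA0997DCD

Little-endian stores the least-significant byte at the lowest address.
Reassemble most-significant byte first: A0 99 7D CD → 0xA0997DCD.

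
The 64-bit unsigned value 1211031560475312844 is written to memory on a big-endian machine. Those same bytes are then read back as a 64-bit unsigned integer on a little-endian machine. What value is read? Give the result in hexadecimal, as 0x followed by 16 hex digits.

1211031560475312844 in 64-bit hexadecimal is 0x10CE72C9B5EB02CC.
Stored big-endian, the bytes at ascending addresses are 10 CE 72 C9 B5 EB 02 CC.
Read back as little-endian, the first byte is least significant, giving 0xCC02EBB5C972CE10.

0xCC02EBB5C972CE10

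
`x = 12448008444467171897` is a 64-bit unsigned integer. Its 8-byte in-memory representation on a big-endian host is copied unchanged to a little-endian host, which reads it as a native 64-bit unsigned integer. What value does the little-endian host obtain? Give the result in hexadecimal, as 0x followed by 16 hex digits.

12448008444467171897 in 64-bit hexadecimal is 0xACC035BA55875239.
Stored big-endian, the bytes at ascending addresses are AC C0 35 BA 55 87 52 39.
Read back as little-endian, the first byte is least significant, giving 0x39528755BA35C0AC.

0x39528755BA35C0AC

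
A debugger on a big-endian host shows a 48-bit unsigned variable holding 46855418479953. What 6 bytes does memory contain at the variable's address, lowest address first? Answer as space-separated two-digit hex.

46855418479953 in hexadecimal, padded to 48 bits, is 0x2A9D60930551.
Split into bytes (most-significant first): 2A 9D 60 93 05 51.
Big-endian: lowest address holds the most-significant byte.
So the memory order matches the most-significant-first order: 2A 9D 60 93 05 51.

2A 9D 60 93 05 51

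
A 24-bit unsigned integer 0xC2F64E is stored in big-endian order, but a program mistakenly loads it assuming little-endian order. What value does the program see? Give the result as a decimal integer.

Stored big-endian, the bytes at ascending addresses are C2 F6 4E.
Read back as little-endian, the first byte is least significant, giving 0x4EF6C2.
0x4EF6C2 = 5174978.

5174978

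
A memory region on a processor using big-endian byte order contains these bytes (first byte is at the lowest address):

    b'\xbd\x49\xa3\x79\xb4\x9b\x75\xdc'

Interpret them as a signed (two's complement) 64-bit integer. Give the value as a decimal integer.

Big-endian stores the most-significant byte at the lowest address.
The bytes are already most-significant first: 0xBD49A379B49B75DC.
Top bit is set, so as a signed 64-bit value this is 0xBD49A379B49B75DC − 2^64 = -4807131384124836388.

-4807131384124836388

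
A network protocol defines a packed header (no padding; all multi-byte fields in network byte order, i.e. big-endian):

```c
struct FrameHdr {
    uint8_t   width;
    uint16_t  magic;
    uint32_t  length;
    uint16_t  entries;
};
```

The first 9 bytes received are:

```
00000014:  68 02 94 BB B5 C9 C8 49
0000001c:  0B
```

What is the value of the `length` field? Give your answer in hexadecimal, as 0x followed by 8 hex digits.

`length` follows `width` (1 B), `magic` (2 B), so it starts at offset 1 + 2 = 3 and occupies 4 bytes.
Bytes at offsets 3..6: BB B5 C9 C8.
In big-endian order the high byte comes first in memory.
The bytes are already most-significant first: 0xBBB5C9C8.

0xBBB5C9C8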